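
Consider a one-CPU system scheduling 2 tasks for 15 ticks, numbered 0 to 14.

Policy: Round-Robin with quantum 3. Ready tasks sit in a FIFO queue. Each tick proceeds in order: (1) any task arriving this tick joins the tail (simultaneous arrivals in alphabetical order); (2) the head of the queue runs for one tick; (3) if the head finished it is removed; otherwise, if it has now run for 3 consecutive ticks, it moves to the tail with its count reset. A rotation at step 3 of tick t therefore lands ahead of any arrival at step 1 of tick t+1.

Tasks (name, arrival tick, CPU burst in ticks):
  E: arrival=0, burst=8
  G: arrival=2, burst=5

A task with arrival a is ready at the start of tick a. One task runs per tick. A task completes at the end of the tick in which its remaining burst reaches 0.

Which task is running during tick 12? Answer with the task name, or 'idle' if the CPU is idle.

t=0: queue=[E] q_used=0 → run E
t=1: queue=[E] q_used=1 → run E
t=2: queue=[E,G] q_used=2 → run E
t=3: queue=[G,E] q_used=0 → run G
t=4: queue=[G,E] q_used=1 → run G
t=5: queue=[G,E] q_used=2 → run G
t=6: queue=[E,G] q_used=0 → run E
t=7: queue=[E,G] q_used=1 → run E
t=8: queue=[E,G] q_used=2 → run E
t=9: queue=[G,E] q_used=0 → run G
t=10: queue=[G,E] q_used=1 → run G
t=11: queue=[E] q_used=0 → run E
t=12: queue=[E] q_used=1 → run E
t=13: (idle)
t=14: (idle)

running at tick 12 = E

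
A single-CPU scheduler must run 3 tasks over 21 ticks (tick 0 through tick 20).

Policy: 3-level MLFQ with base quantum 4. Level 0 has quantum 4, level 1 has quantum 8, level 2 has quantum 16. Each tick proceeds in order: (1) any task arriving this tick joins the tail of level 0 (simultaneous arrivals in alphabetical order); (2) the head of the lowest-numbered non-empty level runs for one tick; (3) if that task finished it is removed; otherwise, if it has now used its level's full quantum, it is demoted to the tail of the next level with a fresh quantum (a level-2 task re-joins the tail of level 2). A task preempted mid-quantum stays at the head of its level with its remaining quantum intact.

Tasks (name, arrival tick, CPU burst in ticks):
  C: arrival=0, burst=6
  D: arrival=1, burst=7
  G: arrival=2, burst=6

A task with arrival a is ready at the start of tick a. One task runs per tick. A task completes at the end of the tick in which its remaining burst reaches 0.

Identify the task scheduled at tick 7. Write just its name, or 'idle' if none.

t=0: L0/L1/L2 = C/-/- → run C
t=1: L0/L1/L2 = CD/-/- → run C
t=2: L0/L1/L2 = CDG/-/- → run C
t=3: L0/L1/L2 = CDG/-/- → run C
t=4: L0/L1/L2 = DG/C/- → run D
t=5: L0/L1/L2 = DG/C/- → run D
t=6: L0/L1/L2 = DG/C/- → run D
t=7: L0/L1/L2 = DG/C/- → run D
t=8: L0/L1/L2 = G/CD/- → run G
t=9: L0/L1/L2 = G/CD/- → run G
t=10: L0/L1/L2 = G/CD/- → run G
t=11: L0/L1/L2 = G/CD/- → run G
t=12: L0/L1/L2 = -/CDG/- → run C
t=13: L0/L1/L2 = -/CDG/- → run C
t=14: L0/L1/L2 = -/DG/- → run D
t=15: L0/L1/L2 = -/DG/- → run D
t=16: L0/L1/L2 = -/DG/- → run D
t=17: L0/L1/L2 = -/G/- → run G
t=18: L0/L1/L2 = -/G/- → run G
t=19: (idle)
t=20: (idle)

running at tick 7 = D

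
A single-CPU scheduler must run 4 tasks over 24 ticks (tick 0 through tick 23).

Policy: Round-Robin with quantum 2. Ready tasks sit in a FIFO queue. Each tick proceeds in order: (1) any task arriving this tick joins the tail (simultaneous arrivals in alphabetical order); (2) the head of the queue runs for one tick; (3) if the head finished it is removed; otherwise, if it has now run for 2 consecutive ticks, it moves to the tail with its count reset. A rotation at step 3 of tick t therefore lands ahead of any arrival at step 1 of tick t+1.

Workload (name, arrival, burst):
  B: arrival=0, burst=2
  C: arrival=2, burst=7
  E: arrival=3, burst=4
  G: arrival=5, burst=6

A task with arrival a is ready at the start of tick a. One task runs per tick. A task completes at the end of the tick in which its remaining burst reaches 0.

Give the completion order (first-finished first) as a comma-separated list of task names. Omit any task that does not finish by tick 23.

t=0: queue=[B] q_used=0 → run B
t=1: queue=[B] q_used=1 → run B
t=2: queue=[C] q_used=0 → run C
t=3: queue=[C,E] q_used=1 → run C
t=4: queue=[E,C] q_used=0 → run E
t=5: queue=[E,C,G] q_used=1 → run E
t=6: queue=[C,G,E] q_used=0 → run C
t=7: queue=[C,G,E] q_used=1 → run C
t=8: queue=[G,E,C] q_used=0 → run G
t=9: queue=[G,E,C] q_used=1 → run G
t=10: queue=[E,C,G] q_used=0 → run E
t=11: queue=[E,C,G] q_used=1 → run E
t=12: queue=[C,G] q_used=0 → run C
t=13: queue=[C,G] q_used=1 → run C
t=14: queue=[G,C] q_used=0 → run G
t=15: queue=[G,C] q_used=1 → run G
t=16: queue=[C,G] q_used=0 → run C
t=17: queue=[G] q_used=0 → run G
t=18: queue=[G] q_used=1 → run G
t=19: (idle)
t=20: (idle)
t=21: (idle)
t=22: (idle)
t=23: (idle)

completion order = B, E, C, G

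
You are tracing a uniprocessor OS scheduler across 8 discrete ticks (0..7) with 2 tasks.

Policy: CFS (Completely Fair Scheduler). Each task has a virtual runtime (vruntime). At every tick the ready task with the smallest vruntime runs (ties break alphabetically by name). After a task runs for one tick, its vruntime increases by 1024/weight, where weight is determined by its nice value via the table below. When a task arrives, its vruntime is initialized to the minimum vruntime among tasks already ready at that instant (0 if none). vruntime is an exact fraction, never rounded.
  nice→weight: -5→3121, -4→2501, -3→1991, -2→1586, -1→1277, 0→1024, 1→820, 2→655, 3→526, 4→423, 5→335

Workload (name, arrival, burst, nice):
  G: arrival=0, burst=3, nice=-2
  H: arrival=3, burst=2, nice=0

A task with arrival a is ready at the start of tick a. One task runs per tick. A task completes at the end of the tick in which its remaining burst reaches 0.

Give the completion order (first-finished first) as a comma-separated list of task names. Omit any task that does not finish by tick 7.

completion order = G, H

t=0: vr[G=0] → run G
t=1: vr[G=512/793] → run G
t=2: vr[G=1024/793] → run G
t=3: vr[H=0] → run H
t=4: vr[H=1] → run H
t=5: (idle)
t=6: (idle)
t=7: (idle)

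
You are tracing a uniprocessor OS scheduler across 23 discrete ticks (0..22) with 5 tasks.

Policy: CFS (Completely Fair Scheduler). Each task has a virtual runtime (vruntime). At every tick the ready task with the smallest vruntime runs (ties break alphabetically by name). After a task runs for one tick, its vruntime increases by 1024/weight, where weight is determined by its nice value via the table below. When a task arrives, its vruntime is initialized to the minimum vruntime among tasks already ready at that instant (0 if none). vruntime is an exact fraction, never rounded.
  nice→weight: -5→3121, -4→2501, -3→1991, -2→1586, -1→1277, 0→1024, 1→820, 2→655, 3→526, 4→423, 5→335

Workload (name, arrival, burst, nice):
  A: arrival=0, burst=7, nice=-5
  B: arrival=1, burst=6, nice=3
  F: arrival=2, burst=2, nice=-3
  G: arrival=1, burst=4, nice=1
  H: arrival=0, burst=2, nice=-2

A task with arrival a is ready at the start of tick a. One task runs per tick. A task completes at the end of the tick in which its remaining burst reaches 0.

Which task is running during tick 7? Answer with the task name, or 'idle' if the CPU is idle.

running at tick 7 = H

t=0: vr[A=0 H=0] → run A
t=1: vr[A=1024/3121 B=0 G=0 H=0] → run B
t=2: vr[A=1024/3121 B=512/263 F=0 G=0 H=0] → run F
t=3: vr[A=1024/3121 B=512/263 F=1024/1991 G=0 H=0] → run G
t=4: vr[A=1024/3121 B=512/263 F=1024/1991 G=256/205 H=0] → run H
t=5: vr[A=1024/3121 B=512/263 F=1024/1991 G=256/205 H=512/793] → run A
t=6: vr[A=2048/3121 B=512/263 F=1024/1991 G=256/205 H=512/793] → run F
t=7: vr[A=2048/3121 B=512/263 G=256/205 H=512/793] → run H
t=8: vr[A=2048/3121 B=512/263 G=256/205] → run A
t=9: vr[A=3072/3121 B=512/263 G=256/205] → run A
t=10: vr[A=4096/3121 B=512/263 G=256/205] → run G
t=11: vr[A=4096/3121 B=512/263 G=512/205] → run A
t=12: vr[A=5120/3121 B=512/263 G=512/205] → run A
t=13: vr[A=6144/3121 B=512/263 G=512/205] → run B
t=14: vr[A=6144/3121 B=1024/263 G=512/205] → run A
t=15: vr[B=1024/263 G=512/205] → run G
t=16: vr[B=1024/263 G=768/205] → run G
t=17: vr[B=1024/263] → run B
t=18: vr[B=1536/263] → run B
t=19: vr[B=2048/263] → run B
t=20: vr[B=2560/263] → run B
t=21: (idle)
t=22: (idle)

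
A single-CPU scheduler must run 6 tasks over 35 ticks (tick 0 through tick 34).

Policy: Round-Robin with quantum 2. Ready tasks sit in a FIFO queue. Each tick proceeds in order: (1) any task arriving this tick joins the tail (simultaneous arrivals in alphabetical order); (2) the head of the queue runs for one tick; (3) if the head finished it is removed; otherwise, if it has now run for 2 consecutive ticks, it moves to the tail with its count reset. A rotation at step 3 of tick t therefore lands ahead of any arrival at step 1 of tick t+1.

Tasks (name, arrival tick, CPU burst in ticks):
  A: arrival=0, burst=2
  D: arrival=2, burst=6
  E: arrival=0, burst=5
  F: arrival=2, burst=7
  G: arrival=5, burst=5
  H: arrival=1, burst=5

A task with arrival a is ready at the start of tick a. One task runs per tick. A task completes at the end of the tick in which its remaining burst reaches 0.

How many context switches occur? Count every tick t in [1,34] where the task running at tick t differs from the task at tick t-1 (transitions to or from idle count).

t=0: queue=[A,E] q_used=0 → run A
t=1: queue=[A,E,H] q_used=1 → run A
t=2: queue=[E,H,D,F] q_used=0 → run E
t=3: queue=[E,H,D,F] q_used=1 → run E
t=4: queue=[H,D,F,E] q_used=0 → run H
t=5: queue=[H,D,F,E,G] q_used=1 → run H
t=6: queue=[D,F,E,G,H] q_used=0 → run D
t=7: queue=[D,F,E,G,H] q_used=1 → run D
t=8: queue=[F,E,G,H,D] q_used=0 → run F
t=9: queue=[F,E,G,H,D] q_used=1 → run F
t=10: queue=[E,G,H,D,F] q_used=0 → run E
t=11: queue=[E,G,H,D,F] q_used=1 → run E
t=12: queue=[G,H,D,F,E] q_used=0 → run G
t=13: queue=[G,H,D,F,E] q_used=1 → run G
t=14: queue=[H,D,F,E,G] q_used=0 → run H
t=15: queue=[H,D,F,E,G] q_used=1 → run H
t=16: queue=[D,F,E,G,H] q_used=0 → run D
t=17: queue=[D,F,E,G,H] q_used=1 → run D
t=18: queue=[F,E,G,H,D] q_used=0 → run F
t=19: queue=[F,E,G,H,D] q_used=1 → run F
t=20: queue=[E,G,H,D,F] q_used=0 → run E
t=21: queue=[G,H,D,F] q_used=0 → run G
t=22: queue=[G,H,D,F] q_used=1 → run G
t=23: queue=[H,D,F,G] q_used=0 → run H
t=24: queue=[D,F,G] q_used=0 → run D
t=25: queue=[D,F,G] q_used=1 → run D
t=26: queue=[F,G] q_used=0 → run F
t=27: queue=[F,G] q_used=1 → run F
t=28: queue=[G,F] q_used=0 → run G
t=29: queue=[F] q_used=0 → run F
t=30: (idle)
t=31: (idle)
t=32: (idle)
t=33: (idle)
t=34: (idle)

context switches = 17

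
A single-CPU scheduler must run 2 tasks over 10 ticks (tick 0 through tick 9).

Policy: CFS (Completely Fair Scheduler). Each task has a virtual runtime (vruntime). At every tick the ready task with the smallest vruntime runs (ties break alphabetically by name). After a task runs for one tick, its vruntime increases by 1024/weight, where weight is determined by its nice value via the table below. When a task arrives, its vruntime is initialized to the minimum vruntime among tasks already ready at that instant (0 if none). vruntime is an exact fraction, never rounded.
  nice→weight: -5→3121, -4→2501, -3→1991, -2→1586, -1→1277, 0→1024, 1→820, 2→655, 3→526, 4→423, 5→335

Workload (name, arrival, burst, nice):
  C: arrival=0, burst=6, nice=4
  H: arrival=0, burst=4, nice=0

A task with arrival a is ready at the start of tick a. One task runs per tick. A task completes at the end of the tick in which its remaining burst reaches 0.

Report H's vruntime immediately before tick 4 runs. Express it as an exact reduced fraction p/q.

vruntime(H, start of tick 4) = 3/1

t=0: vr[C=0 H=0] → run C
t=1: vr[C=1024/423 H=0] → run H
t=2: vr[C=1024/423 H=1] → run H
t=3: vr[C=1024/423 H=2] → run H
t=4: vr[C=1024/423 H=3] → run C
t=5: vr[C=2048/423 H=3] → run H
t=6: vr[C=2048/423] → run C
t=7: vr[C=1024/141] → run C
t=8: vr[C=4096/423] → run C
t=9: vr[C=5120/423] → run C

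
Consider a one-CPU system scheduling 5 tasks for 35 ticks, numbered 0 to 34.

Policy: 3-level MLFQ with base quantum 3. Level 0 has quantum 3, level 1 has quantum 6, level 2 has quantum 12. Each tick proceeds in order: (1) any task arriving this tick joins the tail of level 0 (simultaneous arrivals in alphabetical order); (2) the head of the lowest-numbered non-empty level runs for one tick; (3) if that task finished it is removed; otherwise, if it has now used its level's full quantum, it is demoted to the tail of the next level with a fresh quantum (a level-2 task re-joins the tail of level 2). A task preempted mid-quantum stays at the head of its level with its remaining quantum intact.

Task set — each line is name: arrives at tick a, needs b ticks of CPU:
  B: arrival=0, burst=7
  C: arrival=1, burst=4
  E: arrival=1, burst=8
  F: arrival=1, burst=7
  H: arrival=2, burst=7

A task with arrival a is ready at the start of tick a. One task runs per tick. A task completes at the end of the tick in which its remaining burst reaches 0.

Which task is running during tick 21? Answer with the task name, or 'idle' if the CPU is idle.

t=0: L0/L1/L2 = B/-/- → run B
t=1: L0/L1/L2 = BCEF/-/- → run B
t=2: L0/L1/L2 = BCEFH/-/- → run B
t=3: L0/L1/L2 = CEFH/B/- → run C
t=4: L0/L1/L2 = CEFH/B/- → run C
t=5: L0/L1/L2 = CEFH/B/- → run C
t=6: L0/L1/L2 = EFH/BC/- → run E
t=7: L0/L1/L2 = EFH/BC/- → run E
t=8: L0/L1/L2 = EFH/BC/- → run E
t=9: L0/L1/L2 = FH/BCE/- → run F
t=10: L0/L1/L2 = FH/BCE/- → run F
t=11: L0/L1/L2 = FH/BCE/- → run F
t=12: L0/L1/L2 = H/BCEF/- → run H
t=13: L0/L1/L2 = H/BCEF/- → run H
t=14: L0/L1/L2 = H/BCEF/- → run H
t=15: L0/L1/L2 = -/BCEFH/- → run B
t=16: L0/L1/L2 = -/BCEFH/- → run B
t=17: L0/L1/L2 = -/BCEFH/- → run B
t=18: L0/L1/L2 = -/BCEFH/- → run B
t=19: L0/L1/L2 = -/CEFH/- → run C
t=20: L0/L1/L2 = -/EFH/- → run E
t=21: L0/L1/L2 = -/EFH/- → run E
t=22: L0/L1/L2 = -/EFH/- → run E
t=23: L0/L1/L2 = -/EFH/- → run E
t=24: L0/L1/L2 = -/EFH/- → run E
t=25: L0/L1/L2 = -/FH/- → run F
t=26: L0/L1/L2 = -/FH/- → run F
t=27: L0/L1/L2 = -/FH/- → run F
t=28: L0/L1/L2 = -/FH/- → run F
t=29: L0/L1/L2 = -/H/- → run H
t=30: L0/L1/L2 = -/H/- → run H
t=31: L0/L1/L2 = -/H/- → run H
t=32: L0/L1/L2 = -/H/- → run H
t=33: (idle)
t=34: (idle)

running at tick 21 = E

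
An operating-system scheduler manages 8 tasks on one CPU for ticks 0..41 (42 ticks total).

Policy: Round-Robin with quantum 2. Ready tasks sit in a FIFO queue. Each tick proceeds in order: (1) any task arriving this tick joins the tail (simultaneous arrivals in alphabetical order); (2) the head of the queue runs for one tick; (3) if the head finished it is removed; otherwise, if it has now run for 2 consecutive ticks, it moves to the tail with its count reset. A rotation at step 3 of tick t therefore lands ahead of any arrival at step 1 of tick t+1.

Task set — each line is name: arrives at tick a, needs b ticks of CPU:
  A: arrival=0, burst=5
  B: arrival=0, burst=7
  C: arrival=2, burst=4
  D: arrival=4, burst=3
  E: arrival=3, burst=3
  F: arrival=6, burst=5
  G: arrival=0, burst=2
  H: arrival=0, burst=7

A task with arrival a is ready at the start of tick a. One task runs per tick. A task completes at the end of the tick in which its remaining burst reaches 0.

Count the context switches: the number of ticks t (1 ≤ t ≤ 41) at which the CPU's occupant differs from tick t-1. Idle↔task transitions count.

t=0: queue=[A,B,G,H] q_used=0 → run A
t=1: queue=[A,B,G,H] q_used=1 → run A
t=2: queue=[B,G,H,A,C] q_used=0 → run B
t=3: queue=[B,G,H,A,C,E] q_used=1 → run B
t=4: queue=[G,H,A,C,E,B,D] q_used=0 → run G
t=5: queue=[G,H,A,C,E,B,D] q_used=1 → run G
t=6: queue=[H,A,C,E,B,D,F] q_used=0 → run H
t=7: queue=[H,A,C,E,B,D,F] q_used=1 → run H
t=8: queue=[A,C,E,B,D,F,H] q_used=0 → run A
t=9: queue=[A,C,E,B,D,F,H] q_used=1 → run A
t=10: queue=[C,E,B,D,F,H,A] q_used=0 → run C
t=11: queue=[C,E,B,D,F,H,A] q_used=1 → run C
t=12: queue=[E,B,D,F,H,A,C] q_used=0 → run E
t=13: queue=[E,B,D,F,H,A,C] q_used=1 → run E
t=14: queue=[B,D,F,H,A,C,E] q_used=0 → run B
t=15: queue=[B,D,F,H,A,C,E] q_used=1 → run B
t=16: queue=[D,F,H,A,C,E,B] q_used=0 → run D
t=17: queue=[D,F,H,A,C,E,B] q_used=1 → run D
t=18: queue=[F,H,A,C,E,B,D] q_used=0 → run F
t=19: queue=[F,H,A,C,E,B,D] q_used=1 → run F
t=20: queue=[H,A,C,E,B,D,F] q_used=0 → run H
t=21: queue=[H,A,C,E,B,D,F] q_used=1 → run H
t=22: queue=[A,C,E,B,D,F,H] q_used=0 → run A
t=23: queue=[C,E,B,D,F,H] q_used=0 → run C
t=24: queue=[C,E,B,D,F,H] q_used=1 → run C
t=25: queue=[E,B,D,F,H] q_used=0 → run E
t=26: queue=[B,D,F,H] q_used=0 → run B
t=27: queue=[B,D,F,H] q_used=1 → run B
t=28: queue=[D,F,H,B] q_used=0 → run D
t=29: queue=[F,H,B] q_used=0 → run F
t=30: queue=[F,H,B] q_used=1 → run F
t=31: queue=[H,B,F] q_used=0 → run H
t=32: queue=[H,B,F] q_used=1 → run H
t=33: queue=[B,F,H] q_used=0 → run B
t=34: queue=[F,H] q_used=0 → run F
t=35: queue=[H] q_used=0 → run H
t=36: (idle)
t=37: (idle)
t=38: (idle)
t=39: (idle)
t=40: (idle)
t=41: (idle)

context switches = 21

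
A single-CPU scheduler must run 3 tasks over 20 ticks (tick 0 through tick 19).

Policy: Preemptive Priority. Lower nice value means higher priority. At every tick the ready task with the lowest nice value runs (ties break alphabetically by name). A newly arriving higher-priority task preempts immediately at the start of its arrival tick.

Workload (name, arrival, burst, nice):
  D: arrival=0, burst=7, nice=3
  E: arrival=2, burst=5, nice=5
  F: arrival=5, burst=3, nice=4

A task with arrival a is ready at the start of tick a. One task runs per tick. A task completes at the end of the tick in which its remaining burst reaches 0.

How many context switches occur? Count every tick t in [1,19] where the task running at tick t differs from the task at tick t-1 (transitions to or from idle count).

context switches = 3

t=0: ready={D} → run D
t=1: ready={D} → run D
t=2: ready={D,E} → run D
t=3: ready={D,E} → run D
t=4: ready={D,E} → run D
t=5: ready={D,E,F} → run D
t=6: ready={D,E,F} → run D
t=7: ready={E,F} → run F
t=8: ready={E,F} → run F
t=9: ready={E,F} → run F
t=10: ready={E} → run E
t=11: ready={E} → run E
t=12: ready={E} → run E
t=13: ready={E} → run E
t=14: ready={E} → run E
t=15: (idle)
t=16: (idle)
t=17: (idle)
t=18: (idle)
t=19: (idle)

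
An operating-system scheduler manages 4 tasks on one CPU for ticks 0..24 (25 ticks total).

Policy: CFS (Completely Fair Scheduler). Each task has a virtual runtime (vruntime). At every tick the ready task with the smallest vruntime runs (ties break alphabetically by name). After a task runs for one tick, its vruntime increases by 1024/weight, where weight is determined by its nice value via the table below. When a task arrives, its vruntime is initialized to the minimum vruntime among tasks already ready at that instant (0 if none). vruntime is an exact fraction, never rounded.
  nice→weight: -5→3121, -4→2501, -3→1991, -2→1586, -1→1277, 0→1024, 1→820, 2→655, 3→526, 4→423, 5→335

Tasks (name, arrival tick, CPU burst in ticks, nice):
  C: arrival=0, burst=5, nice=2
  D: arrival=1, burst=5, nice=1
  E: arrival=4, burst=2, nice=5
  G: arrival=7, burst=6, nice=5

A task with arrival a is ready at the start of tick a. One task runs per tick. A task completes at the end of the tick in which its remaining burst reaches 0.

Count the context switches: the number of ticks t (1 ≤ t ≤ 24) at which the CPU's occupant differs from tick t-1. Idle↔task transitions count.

t=0: vr[C=0] → run C
t=1: vr[C=1024/655 D=1024/655] → run C
t=2: vr[C=2048/655 D=1024/655] → run D
t=3: vr[C=2048/655 D=15104/5371] → run D
t=4: vr[C=2048/655 D=109056/26855 E=2048/655] → run C
t=5: vr[C=3072/655 D=109056/26855 E=2048/655] → run E
t=6: vr[C=3072/655 D=109056/26855 E=54272/8777] → run D
t=7: vr[C=3072/655 D=142592/26855 E=54272/8777 G=3072/655] → run C
t=8: vr[C=4096/655 D=142592/26855 E=54272/8777 G=3072/655] → run G
t=9: vr[C=4096/655 D=142592/26855 E=54272/8777 G=339968/43885] → run D
t=10: vr[C=4096/655 D=176128/26855 E=54272/8777 G=339968/43885] → run E
t=11: vr[C=4096/655 D=176128/26855 G=339968/43885] → run C
t=12: vr[D=176128/26855 G=339968/43885] → run D
t=13: vr[G=339968/43885] → run G
t=14: vr[G=474112/43885] → run G
t=15: vr[G=608256/43885] → run G
t=16: vr[G=148480/8777] → run G
t=17: vr[G=876544/43885] → run G
t=18: (idle)
t=19: (idle)
t=20: (idle)
t=21: (idle)
t=22: (idle)
t=23: (idle)
t=24: (idle)

context switches = 12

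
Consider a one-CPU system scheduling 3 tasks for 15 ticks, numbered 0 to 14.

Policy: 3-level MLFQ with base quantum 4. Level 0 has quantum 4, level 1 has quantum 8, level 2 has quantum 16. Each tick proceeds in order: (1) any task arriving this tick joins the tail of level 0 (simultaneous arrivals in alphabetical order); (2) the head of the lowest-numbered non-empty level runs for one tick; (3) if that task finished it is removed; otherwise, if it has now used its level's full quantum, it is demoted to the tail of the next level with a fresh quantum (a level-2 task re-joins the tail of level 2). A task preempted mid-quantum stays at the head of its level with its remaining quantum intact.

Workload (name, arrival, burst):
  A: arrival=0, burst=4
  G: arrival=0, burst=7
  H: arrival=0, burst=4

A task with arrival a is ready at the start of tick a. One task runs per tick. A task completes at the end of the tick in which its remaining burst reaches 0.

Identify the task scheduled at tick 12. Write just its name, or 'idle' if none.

t=0: L0/L1/L2 = AGH/-/- → run A
t=1: L0/L1/L2 = AGH/-/- → run A
t=2: L0/L1/L2 = AGH/-/- → run A
t=3: L0/L1/L2 = AGH/-/- → run A
t=4: L0/L1/L2 = GH/-/- → run G
t=5: L0/L1/L2 = GH/-/- → run G
t=6: L0/L1/L2 = GH/-/- → run G
t=7: L0/L1/L2 = GH/-/- → run G
t=8: L0/L1/L2 = H/G/- → run H
t=9: L0/L1/L2 = H/G/- → run H
t=10: L0/L1/L2 = H/G/- → run H
t=11: L0/L1/L2 = H/G/- → run H
t=12: L0/L1/L2 = -/G/- → run G
t=13: L0/L1/L2 = -/G/- → run G
t=14: L0/L1/L2 = -/G/- → run G

running at tick 12 = G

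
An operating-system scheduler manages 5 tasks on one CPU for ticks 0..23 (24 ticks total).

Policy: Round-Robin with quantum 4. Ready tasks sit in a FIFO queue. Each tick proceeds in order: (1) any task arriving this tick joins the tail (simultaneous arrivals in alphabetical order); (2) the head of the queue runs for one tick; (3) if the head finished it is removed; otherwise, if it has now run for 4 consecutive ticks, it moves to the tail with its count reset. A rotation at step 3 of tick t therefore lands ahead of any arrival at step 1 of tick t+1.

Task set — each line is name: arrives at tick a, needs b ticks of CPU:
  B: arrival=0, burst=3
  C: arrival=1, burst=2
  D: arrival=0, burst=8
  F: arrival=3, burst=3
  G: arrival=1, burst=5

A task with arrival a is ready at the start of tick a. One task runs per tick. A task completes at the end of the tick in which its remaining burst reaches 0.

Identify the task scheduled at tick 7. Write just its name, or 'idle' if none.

running at tick 7 = C

t=0: queue=[B,D] q_used=0 → run B
t=1: queue=[B,D,C,G] q_used=1 → run B
t=2: queue=[B,D,C,G] q_used=2 → run B
t=3: queue=[D,C,G,F] q_used=0 → run D
t=4: queue=[D,C,G,F] q_used=1 → run D
t=5: queue=[D,C,G,F] q_used=2 → run D
t=6: queue=[D,C,G,F] q_used=3 → run D
t=7: queue=[C,G,F,D] q_used=0 → run C
t=8: queue=[C,G,F,D] q_used=1 → run C
t=9: queue=[G,F,D] q_used=0 → run G
t=10: queue=[G,F,D] q_used=1 → run G
t=11: queue=[G,F,D] q_used=2 → run G
t=12: queue=[G,F,D] q_used=3 → run G
t=13: queue=[F,D,G] q_used=0 → run F
t=14: queue=[F,D,G] q_used=1 → run F
t=15: queue=[F,D,G] q_used=2 → run F
t=16: queue=[D,G] q_used=0 → run D
t=17: queue=[D,G] q_used=1 → run D
t=18: queue=[D,G] q_used=2 → run D
t=19: queue=[D,G] q_used=3 → run D
t=20: queue=[G] q_used=0 → run G
t=21: (idle)
t=22: (idle)
t=23: (idle)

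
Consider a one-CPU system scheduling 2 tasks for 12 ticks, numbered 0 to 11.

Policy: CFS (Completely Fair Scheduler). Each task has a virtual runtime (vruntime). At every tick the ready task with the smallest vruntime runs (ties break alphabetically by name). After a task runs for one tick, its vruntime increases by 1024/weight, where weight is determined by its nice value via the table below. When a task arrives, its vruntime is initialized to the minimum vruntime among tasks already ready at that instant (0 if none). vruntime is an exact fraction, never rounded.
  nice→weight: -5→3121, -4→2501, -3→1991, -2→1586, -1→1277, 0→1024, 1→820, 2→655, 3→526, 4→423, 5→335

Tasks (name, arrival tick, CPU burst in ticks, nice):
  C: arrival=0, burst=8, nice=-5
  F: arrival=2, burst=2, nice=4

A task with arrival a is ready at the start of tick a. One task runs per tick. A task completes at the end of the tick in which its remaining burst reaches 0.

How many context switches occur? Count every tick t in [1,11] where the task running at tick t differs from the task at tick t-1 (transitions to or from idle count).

context switches = 4

t=0: vr[C=0] → run C
t=1: vr[C=1024/3121] → run C
t=2: vr[C=2048/3121 F=2048/3121] → run C
t=3: vr[C=3072/3121 F=2048/3121] → run F
t=4: vr[C=3072/3121 F=4062208/1320183] → run C
t=5: vr[C=4096/3121 F=4062208/1320183] → run C
t=6: vr[C=5120/3121 F=4062208/1320183] → run C
t=7: vr[C=6144/3121 F=4062208/1320183] → run C
t=8: vr[C=7168/3121 F=4062208/1320183] → run C
t=9: vr[F=4062208/1320183] → run F
t=10: (idle)
t=11: (idle)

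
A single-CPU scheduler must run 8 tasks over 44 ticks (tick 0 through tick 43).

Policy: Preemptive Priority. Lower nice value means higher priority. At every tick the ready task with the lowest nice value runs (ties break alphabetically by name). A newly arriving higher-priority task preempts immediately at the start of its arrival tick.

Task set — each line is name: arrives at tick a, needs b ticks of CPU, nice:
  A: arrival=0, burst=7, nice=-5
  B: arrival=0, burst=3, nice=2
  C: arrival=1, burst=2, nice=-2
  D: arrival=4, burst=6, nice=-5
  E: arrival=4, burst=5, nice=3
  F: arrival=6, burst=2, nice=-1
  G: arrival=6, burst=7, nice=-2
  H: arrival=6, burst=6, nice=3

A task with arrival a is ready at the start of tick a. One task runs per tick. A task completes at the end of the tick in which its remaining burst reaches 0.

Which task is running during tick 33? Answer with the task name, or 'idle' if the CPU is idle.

t=0: ready={A,B} → run A
t=1: ready={A,B,C} → run A
t=2: ready={A,B,C} → run A
t=3: ready={A,B,C} → run A
t=4: ready={A,B,C,D,E} → run A
t=5: ready={A,B,C,D,E} → run A
t=6: ready={A,B,C,D,E,F,G,H} → run A
t=7: ready={B,C,D,E,F,G,H} → run D
t=8: ready={B,C,D,E,F,G,H} → run D
t=9: ready={B,C,D,E,F,G,H} → run D
t=10: ready={B,C,D,E,F,G,H} → run D
t=11: ready={B,C,D,E,F,G,H} → run D
t=12: ready={B,C,D,E,F,G,H} → run D
t=13: ready={B,C,E,F,G,H} → run C
t=14: ready={B,C,E,F,G,H} → run C
t=15: ready={B,E,F,G,H} → run G
t=16: ready={B,E,F,G,H} → run G
t=17: ready={B,E,F,G,H} → run G
t=18: ready={B,E,F,G,H} → run G
t=19: ready={B,E,F,G,H} → run G
t=20: ready={B,E,F,G,H} → run G
t=21: ready={B,E,F,G,H} → run G
t=22: ready={B,E,F,H} → run F
t=23: ready={B,E,F,H} → run F
t=24: ready={B,E,H} → run B
t=25: ready={B,E,H} → run B
t=26: ready={B,E,H} → run B
t=27: ready={E,H} → run E
t=28: ready={E,H} → run E
t=29: ready={E,H} → run E
t=30: ready={E,H} → run E
t=31: ready={E,H} → run E
t=32: ready={H} → run H
t=33: ready={H} → run H
t=34: ready={H} → run H
t=35: ready={H} → run H
t=36: ready={H} → run H
t=37: ready={H} → run H
t=38: (idle)
t=39: (idle)
t=40: (idle)
t=41: (idle)
t=42: (idle)
t=43: (idle)

running at tick 33 = H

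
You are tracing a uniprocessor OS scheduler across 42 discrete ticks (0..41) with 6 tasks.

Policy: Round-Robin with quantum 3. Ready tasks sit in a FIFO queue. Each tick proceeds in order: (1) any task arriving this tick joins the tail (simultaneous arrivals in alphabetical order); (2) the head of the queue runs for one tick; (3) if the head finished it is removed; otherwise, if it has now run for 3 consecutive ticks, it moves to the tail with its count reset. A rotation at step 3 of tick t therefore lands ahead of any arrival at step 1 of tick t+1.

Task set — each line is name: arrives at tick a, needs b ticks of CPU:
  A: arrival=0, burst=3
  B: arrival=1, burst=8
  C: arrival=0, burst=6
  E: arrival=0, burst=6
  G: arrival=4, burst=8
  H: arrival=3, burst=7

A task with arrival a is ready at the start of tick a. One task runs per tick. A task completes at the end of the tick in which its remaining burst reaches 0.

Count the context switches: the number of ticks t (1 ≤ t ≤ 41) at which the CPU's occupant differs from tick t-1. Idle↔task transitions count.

t=0: queue=[A,C,E] q_used=0 → run A
t=1: queue=[A,C,E,B] q_used=1 → run A
t=2: queue=[A,C,E,B] q_used=2 → run A
t=3: queue=[C,E,B,H] q_used=0 → run C
t=4: queue=[C,E,B,H,G] q_used=1 → run C
t=5: queue=[C,E,B,H,G] q_used=2 → run C
t=6: queue=[E,B,H,G,C] q_used=0 → run E
t=7: queue=[E,B,H,G,C] q_used=1 → run E
t=8: queue=[E,B,H,G,C] q_used=2 → run E
t=9: queue=[B,H,G,C,E] q_used=0 → run B
t=10: queue=[B,H,G,C,E] q_used=1 → run B
t=11: queue=[B,H,G,C,E] q_used=2 → run B
t=12: queue=[H,G,C,E,B] q_used=0 → run H
t=13: queue=[H,G,C,E,B] q_used=1 → run H
t=14: queue=[H,G,C,E,B] q_used=2 → run H
t=15: queue=[G,C,E,B,H] q_used=0 → run G
t=16: queue=[G,C,E,B,H] q_used=1 → run G
t=17: queue=[G,C,E,B,H] q_used=2 → run G
t=18: queue=[C,E,B,H,G] q_used=0 → run C
t=19: queue=[C,E,B,H,G] q_used=1 → run C
t=20: queue=[C,E,B,H,G] q_used=2 → run C
t=21: queue=[E,B,H,G] q_used=0 → run E
t=22: queue=[E,B,H,G] q_used=1 → run E
t=23: queue=[E,B,H,G] q_used=2 → run E
t=24: queue=[B,H,G] q_used=0 → run B
t=25: queue=[B,H,G] q_used=1 → run B
t=26: queue=[B,H,G] q_used=2 → run B
t=27: queue=[H,G,B] q_used=0 → run H
t=28: queue=[H,G,B] q_used=1 → run H
t=29: queue=[H,G,B] q_used=2 → run H
t=30: queue=[G,B,H] q_used=0 → run G
t=31: queue=[G,B,H] q_used=1 → run G
t=32: queue=[G,B,H] q_used=2 → run G
t=33: queue=[B,H,G] q_used=0 → run B
t=34: queue=[B,H,G] q_used=1 → run B
t=35: queue=[H,G] q_used=0 → run H
t=36: queue=[G] q_used=0 → run G
t=37: queue=[G] q_used=1 → run G
t=38: (idle)
t=39: (idle)
t=40: (idle)
t=41: (idle)

context switches = 14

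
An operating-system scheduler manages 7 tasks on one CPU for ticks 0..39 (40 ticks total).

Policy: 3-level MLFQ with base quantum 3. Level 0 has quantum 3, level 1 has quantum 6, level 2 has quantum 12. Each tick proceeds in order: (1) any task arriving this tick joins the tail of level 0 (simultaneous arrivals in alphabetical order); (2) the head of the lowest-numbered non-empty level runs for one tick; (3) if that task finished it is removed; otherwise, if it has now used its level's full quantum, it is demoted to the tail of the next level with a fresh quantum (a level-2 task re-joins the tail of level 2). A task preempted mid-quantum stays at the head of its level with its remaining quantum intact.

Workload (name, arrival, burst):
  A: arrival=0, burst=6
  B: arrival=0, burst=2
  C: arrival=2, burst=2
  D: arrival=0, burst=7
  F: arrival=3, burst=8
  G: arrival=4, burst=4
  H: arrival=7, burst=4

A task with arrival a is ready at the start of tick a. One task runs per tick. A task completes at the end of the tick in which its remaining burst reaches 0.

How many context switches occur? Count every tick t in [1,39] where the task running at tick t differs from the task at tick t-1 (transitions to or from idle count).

t=0: L0/L1/L2 = ABD/-/- → run A
t=1: L0/L1/L2 = ABD/-/- → run A
t=2: L0/L1/L2 = ABDC/-/- → run A
t=3: L0/L1/L2 = BDCF/A/- → run B
t=4: L0/L1/L2 = BDCFG/A/- → run B
t=5: L0/L1/L2 = DCFG/A/- → run D
t=6: L0/L1/L2 = DCFG/A/- → run D
t=7: L0/L1/L2 = DCFGH/A/- → run D
t=8: L0/L1/L2 = CFGH/AD/- → run C
t=9: L0/L1/L2 = CFGH/AD/- → run C
t=10: L0/L1/L2 = FGH/AD/- → run F
t=11: L0/L1/L2 = FGH/AD/- → run F
t=12: L0/L1/L2 = FGH/AD/- → run F
t=13: L0/L1/L2 = GH/ADF/- → run G
t=14: L0/L1/L2 = GH/ADF/- → run G
t=15: L0/L1/L2 = GH/ADF/- → run G
t=16: L0/L1/L2 = H/ADFG/- → run H
t=17: L0/L1/L2 = H/ADFG/- → run H
t=18: L0/L1/L2 = H/ADFG/- → run H
t=19: L0/L1/L2 = -/ADFGH/- → run A
t=20: L0/L1/L2 = -/ADFGH/- → run A
t=21: L0/L1/L2 = -/ADFGH/- → run A
t=22: L0/L1/L2 = -/DFGH/- → run D
t=23: L0/L1/L2 = -/DFGH/- → run D
t=24: L0/L1/L2 = -/DFGH/- → run D
t=25: L0/L1/L2 = -/DFGH/- → run D
t=26: L0/L1/L2 = -/FGH/- → run F
t=27: L0/L1/L2 = -/FGH/- → run F
t=28: L0/L1/L2 = -/FGH/- → run F
t=29: L0/L1/L2 = -/FGH/- → run F
t=30: L0/L1/L2 = -/FGH/- → run F
t=31: L0/L1/L2 = -/GH/- → run G
t=32: L0/L1/L2 = -/H/- → run H
t=33: (idle)
t=34: (idle)
t=35: (idle)
t=36: (idle)
t=37: (idle)
t=38: (idle)
t=39: (idle)

context switches = 12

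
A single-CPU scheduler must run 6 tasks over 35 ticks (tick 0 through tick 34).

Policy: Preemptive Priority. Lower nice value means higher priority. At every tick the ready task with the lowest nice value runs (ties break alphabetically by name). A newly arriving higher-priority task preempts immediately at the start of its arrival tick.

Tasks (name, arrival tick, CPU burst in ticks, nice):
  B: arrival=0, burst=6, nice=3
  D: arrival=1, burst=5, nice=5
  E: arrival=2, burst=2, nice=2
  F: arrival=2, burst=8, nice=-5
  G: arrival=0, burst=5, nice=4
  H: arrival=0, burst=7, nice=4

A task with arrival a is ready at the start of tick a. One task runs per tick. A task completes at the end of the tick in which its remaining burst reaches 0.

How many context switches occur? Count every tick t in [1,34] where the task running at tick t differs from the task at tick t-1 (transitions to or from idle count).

context switches = 7

t=0: ready={B,G,H} → run B
t=1: ready={B,D,G,H} → run B
t=2: ready={B,D,E,F,G,H} → run F
t=3: ready={B,D,E,F,G,H} → run F
t=4: ready={B,D,E,F,G,H} → run F
t=5: ready={B,D,E,F,G,H} → run F
t=6: ready={B,D,E,F,G,H} → run F
t=7: ready={B,D,E,F,G,H} → run F
t=8: ready={B,D,E,F,G,H} → run F
t=9: ready={B,D,E,F,G,H} → run F
t=10: ready={B,D,E,G,H} → run E
t=11: ready={B,D,E,G,H} → run E
t=12: ready={B,D,G,H} → run B
t=13: ready={B,D,G,H} → run B
t=14: ready={B,D,G,H} → run B
t=15: ready={B,D,G,H} → run B
t=16: ready={D,G,H} → run G
t=17: ready={D,G,H} → run G
t=18: ready={D,G,H} → run G
t=19: ready={D,G,H} → run G
t=20: ready={D,G,H} → run G
t=21: ready={D,H} → run H
t=22: ready={D,H} → run H
t=23: ready={D,H} → run H
t=24: ready={D,H} → run H
t=25: ready={D,H} → run H
t=26: ready={D,H} → run H
t=27: ready={D,H} → run H
t=28: ready={D} → run D
t=29: ready={D} → run D
t=30: ready={D} → run D
t=31: ready={D} → run D
t=32: ready={D} → run D
t=33: (idle)
t=34: (idle)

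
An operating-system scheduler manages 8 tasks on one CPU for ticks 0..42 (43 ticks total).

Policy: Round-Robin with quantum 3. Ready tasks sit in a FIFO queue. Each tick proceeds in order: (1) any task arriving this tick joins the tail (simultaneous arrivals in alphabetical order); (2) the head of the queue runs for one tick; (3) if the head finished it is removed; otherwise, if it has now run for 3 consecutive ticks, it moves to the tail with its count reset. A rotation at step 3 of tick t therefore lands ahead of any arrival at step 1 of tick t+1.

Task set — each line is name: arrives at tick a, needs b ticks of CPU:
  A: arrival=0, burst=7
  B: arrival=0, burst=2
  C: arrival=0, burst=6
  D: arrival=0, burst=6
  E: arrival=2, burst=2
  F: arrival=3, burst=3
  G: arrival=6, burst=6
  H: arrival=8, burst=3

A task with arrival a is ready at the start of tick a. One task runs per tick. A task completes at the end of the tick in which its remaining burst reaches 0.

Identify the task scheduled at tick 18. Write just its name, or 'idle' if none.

t=0: queue=[A,B,C,D] q_used=0 → run A
t=1: queue=[A,B,C,D] q_used=1 → run A
t=2: queue=[A,B,C,D,E] q_used=2 → run A
t=3: queue=[B,C,D,E,A,F] q_used=0 → run B
t=4: queue=[B,C,D,E,A,F] q_used=1 → run B
t=5: queue=[C,D,E,A,F] q_used=0 → run C
t=6: queue=[C,D,E,A,F,G] q_used=1 → run C
t=7: queue=[C,D,E,A,F,G] q_used=2 → run C
t=8: queue=[D,E,A,F,G,C,H] q_used=0 → run D
t=9: queue=[D,E,A,F,G,C,H] q_used=1 → run D
t=10: queue=[D,E,A,F,G,C,H] q_used=2 → run D
t=11: queue=[E,A,F,G,C,H,D] q_used=0 → run E
t=12: queue=[E,A,F,G,C,H,D] q_used=1 → run E
t=13: queue=[A,F,G,C,H,D] q_used=0 → run A
t=14: queue=[A,F,G,C,H,D] q_used=1 → run A
t=15: queue=[A,F,G,C,H,D] q_used=2 → run A
t=16: queue=[F,G,C,H,D,A] q_used=0 → run F
t=17: queue=[F,G,C,H,D,A] q_used=1 → run F
t=18: queue=[F,G,C,H,D,A] q_used=2 → run F
t=19: queue=[G,C,H,D,A] q_used=0 → run G
t=20: queue=[G,C,H,D,A] q_used=1 → run G
t=21: queue=[G,C,H,D,A] q_used=2 → run G
t=22: queue=[C,H,D,A,G] q_used=0 → run C
t=23: queue=[C,H,D,A,G] q_used=1 → run C
t=24: queue=[C,H,D,A,G] q_used=2 → run C
t=25: queue=[H,D,A,G] q_used=0 → run H
t=26: queue=[H,D,A,G] q_used=1 → run H
t=27: queue=[H,D,A,G] q_used=2 → run H
t=28: queue=[D,A,G] q_used=0 → run D
t=29: queue=[D,A,G] q_used=1 → run D
t=30: queue=[D,A,G] q_used=2 → run D
t=31: queue=[A,G] q_used=0 → run A
t=32: queue=[G] q_used=0 → run G
t=33: queue=[G] q_used=1 → run G
t=34: queue=[G] q_used=2 → run G
t=35: (idle)
t=36: (idle)
t=37: (idle)
t=38: (idle)
t=39: (idle)
t=40: (idle)
t=41: (idle)
t=42: (idle)

running at tick 18 = F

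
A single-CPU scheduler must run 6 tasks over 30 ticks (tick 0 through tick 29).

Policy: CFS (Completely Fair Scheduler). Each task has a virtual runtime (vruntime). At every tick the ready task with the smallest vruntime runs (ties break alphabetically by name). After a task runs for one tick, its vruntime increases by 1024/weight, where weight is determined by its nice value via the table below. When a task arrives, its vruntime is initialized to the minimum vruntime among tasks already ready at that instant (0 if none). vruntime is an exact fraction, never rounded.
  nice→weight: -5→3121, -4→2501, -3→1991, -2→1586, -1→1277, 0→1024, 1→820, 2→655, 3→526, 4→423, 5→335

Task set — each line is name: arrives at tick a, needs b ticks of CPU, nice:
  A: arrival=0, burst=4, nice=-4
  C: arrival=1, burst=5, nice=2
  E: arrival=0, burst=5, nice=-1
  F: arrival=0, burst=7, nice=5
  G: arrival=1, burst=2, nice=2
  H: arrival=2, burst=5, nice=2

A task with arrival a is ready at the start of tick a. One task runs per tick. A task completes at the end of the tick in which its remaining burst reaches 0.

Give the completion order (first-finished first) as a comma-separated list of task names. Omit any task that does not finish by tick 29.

t=0: vr[A=0 E=0 F=0] → run A
t=1: vr[A=1024/2501 C=0 E=0 F=0 G=0] → run C
t=2: vr[A=1024/2501 C=1024/655 E=0 F=0 G=0 H=0] → run E
t=3: vr[A=1024/2501 C=1024/655 E=1024/1277 F=0 G=0 H=0] → run F
t=4: vr[A=1024/2501 C=1024/655 E=1024/1277 F=1024/335 G=0 H=0] → run G
t=5: vr[A=1024/2501 C=1024/655 E=1024/1277 F=1024/335 G=1024/655 H=0] → run H
t=6: vr[A=1024/2501 C=1024/655 E=1024/1277 F=1024/335 G=1024/655 H=1024/655] → run A
t=7: vr[A=2048/2501 C=1024/655 E=1024/1277 F=1024/335 G=1024/655 H=1024/655] → run E
t=8: vr[A=2048/2501 C=1024/655 E=2048/1277 F=1024/335 G=1024/655 H=1024/655] → run A
t=9: vr[A=3072/2501 C=1024/655 E=2048/1277 F=1024/335 G=1024/655 H=1024/655] → run A
t=10: vr[C=1024/655 E=2048/1277 F=1024/335 G=1024/655 H=1024/655] → run C
t=11: vr[C=2048/655 E=2048/1277 F=1024/335 G=1024/655 H=1024/655] → run G
t=12: vr[C=2048/655 E=2048/1277 F=1024/335 H=1024/655] → run H
t=13: vr[C=2048/655 E=2048/1277 F=1024/335 H=2048/655] → run E
t=14: vr[C=2048/655 E=3072/1277 F=1024/335 H=2048/655] → run E
t=15: vr[C=2048/655 E=4096/1277 F=1024/335 H=2048/655] → run F
t=16: vr[C=2048/655 E=4096/1277 F=2048/335 H=2048/655] → run C
t=17: vr[C=3072/655 E=4096/1277 F=2048/335 H=2048/655] → run H
t=18: vr[C=3072/655 E=4096/1277 F=2048/335 H=3072/655] → run E
t=19: vr[C=3072/655 F=2048/335 H=3072/655] → run C
t=20: vr[C=4096/655 F=2048/335 H=3072/655] → run H
t=21: vr[C=4096/655 F=2048/335 H=4096/655] → run F
t=22: vr[C=4096/655 F=3072/335 H=4096/655] → run C
t=23: vr[F=3072/335 H=4096/655] → run H
t=24: vr[F=3072/335] → run F
t=25: vr[F=4096/335] → run F
t=26: vr[F=1024/67] → run F
t=27: vr[F=6144/335] → run F
t=28: (idle)
t=29: (idle)

completion order = A, G, E, C, H, F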